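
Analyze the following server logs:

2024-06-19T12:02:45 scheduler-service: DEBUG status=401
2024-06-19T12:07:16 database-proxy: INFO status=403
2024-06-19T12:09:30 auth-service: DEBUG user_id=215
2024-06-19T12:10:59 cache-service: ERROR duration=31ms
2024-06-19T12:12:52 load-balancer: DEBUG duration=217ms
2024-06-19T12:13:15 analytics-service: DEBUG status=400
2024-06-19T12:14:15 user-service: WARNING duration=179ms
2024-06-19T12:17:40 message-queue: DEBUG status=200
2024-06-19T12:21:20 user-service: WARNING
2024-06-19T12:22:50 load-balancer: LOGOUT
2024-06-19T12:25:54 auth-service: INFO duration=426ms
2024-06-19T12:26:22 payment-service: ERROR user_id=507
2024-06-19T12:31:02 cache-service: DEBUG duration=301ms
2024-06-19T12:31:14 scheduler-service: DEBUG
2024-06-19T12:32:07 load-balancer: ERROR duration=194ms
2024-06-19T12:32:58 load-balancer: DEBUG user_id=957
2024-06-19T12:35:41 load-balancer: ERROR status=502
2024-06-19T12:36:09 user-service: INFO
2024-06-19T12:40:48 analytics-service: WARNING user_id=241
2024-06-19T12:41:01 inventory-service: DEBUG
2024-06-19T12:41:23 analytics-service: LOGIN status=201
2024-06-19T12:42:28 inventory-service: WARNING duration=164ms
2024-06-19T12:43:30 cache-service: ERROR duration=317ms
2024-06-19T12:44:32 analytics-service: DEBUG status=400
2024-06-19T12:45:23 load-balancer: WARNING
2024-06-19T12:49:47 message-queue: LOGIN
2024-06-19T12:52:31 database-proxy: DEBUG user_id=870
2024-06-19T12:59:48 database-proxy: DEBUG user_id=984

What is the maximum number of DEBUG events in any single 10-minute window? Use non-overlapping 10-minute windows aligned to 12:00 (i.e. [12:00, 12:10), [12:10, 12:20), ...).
3

To find the burst window:

1. Divide the log period into non-overlapping 10-minute windows starting at 12:00
2. Count DEBUG events in each window
3. Find the window with maximum count
4. Maximum events in a window: 3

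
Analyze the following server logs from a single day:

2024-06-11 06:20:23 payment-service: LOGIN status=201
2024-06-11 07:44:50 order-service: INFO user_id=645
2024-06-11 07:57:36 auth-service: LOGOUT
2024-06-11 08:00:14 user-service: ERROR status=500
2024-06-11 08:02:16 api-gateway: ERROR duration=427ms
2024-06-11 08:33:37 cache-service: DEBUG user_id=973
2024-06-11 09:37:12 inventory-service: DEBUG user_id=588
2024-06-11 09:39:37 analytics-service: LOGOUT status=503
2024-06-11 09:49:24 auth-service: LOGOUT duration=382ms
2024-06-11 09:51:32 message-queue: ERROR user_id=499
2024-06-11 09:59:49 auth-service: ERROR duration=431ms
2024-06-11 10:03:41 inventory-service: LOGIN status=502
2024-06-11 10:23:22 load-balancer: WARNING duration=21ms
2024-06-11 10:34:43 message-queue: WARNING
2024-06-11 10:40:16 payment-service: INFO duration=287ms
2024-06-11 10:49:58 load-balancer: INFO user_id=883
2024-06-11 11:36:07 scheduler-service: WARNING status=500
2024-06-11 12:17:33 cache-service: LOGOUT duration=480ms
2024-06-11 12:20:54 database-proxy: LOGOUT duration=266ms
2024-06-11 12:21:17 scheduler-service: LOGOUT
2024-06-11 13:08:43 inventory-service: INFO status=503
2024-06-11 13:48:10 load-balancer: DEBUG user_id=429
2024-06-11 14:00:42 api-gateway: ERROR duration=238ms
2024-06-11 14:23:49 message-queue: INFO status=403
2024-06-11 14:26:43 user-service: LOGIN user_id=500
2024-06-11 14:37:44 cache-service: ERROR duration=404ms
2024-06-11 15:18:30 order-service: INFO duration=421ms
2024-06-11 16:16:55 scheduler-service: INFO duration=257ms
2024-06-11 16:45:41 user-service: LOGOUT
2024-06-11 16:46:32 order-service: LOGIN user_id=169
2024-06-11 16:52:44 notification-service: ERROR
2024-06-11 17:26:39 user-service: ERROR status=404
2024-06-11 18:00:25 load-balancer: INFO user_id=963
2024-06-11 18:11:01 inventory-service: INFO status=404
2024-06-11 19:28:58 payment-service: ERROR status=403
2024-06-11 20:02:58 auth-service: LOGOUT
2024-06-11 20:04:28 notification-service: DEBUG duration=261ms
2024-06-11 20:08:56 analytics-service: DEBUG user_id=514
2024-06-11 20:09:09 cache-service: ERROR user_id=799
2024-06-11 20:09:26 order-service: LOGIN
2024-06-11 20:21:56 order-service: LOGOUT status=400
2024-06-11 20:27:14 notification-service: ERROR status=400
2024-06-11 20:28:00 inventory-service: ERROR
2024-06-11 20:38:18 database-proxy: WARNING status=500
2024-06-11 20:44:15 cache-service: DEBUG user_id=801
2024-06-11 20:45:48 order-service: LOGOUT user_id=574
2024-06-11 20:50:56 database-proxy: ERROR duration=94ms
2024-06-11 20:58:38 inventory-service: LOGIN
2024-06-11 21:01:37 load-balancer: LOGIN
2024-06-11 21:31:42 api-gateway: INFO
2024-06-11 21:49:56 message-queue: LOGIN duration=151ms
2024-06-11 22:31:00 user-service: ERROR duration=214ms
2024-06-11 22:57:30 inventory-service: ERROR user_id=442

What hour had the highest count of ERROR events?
20

To find the peak hour:

1. Group all ERROR events by hour
2. Count events in each hour
3. Find hour with maximum count
4. Peak hour: 20 (with 4 events)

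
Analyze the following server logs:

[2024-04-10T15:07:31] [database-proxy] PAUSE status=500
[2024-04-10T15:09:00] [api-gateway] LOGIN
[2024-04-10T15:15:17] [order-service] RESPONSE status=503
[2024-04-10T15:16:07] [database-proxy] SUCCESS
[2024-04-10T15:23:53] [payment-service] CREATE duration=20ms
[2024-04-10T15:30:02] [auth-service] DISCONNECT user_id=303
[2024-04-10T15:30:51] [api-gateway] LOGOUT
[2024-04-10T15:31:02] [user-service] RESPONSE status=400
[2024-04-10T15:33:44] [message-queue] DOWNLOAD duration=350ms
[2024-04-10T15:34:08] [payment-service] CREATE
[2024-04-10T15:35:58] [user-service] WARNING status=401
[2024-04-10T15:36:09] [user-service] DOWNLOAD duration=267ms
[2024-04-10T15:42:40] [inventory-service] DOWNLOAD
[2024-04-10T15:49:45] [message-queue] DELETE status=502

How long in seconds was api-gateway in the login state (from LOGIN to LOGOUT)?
1311

To calculate state duration:

1. Find LOGIN event for api-gateway: 2024-04-10T15:09:00
2. Find LOGOUT event for api-gateway: 2024-04-10T15:30:51
3. Calculate duration: 2024-04-10T15:30:51 - 2024-04-10T15:09:00 = 1311 seconds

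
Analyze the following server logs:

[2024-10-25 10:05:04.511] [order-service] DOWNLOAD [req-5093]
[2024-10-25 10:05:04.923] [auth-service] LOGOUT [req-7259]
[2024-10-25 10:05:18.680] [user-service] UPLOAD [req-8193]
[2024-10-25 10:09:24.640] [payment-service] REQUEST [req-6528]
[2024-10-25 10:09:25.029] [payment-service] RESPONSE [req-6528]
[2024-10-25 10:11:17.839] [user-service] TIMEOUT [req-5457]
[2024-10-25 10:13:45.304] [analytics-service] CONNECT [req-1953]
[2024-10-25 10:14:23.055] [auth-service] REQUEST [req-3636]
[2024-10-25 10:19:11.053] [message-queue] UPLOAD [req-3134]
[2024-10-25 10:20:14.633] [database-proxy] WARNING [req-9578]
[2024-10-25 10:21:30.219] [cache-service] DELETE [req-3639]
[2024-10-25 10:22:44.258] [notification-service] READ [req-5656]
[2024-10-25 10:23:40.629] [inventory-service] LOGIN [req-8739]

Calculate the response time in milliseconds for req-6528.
389

To calculate latency:

1. Find REQUEST with id req-6528: 2024-10-25 10:09:24.640
2. Find RESPONSE with id req-6528: 2024-10-25 10:09:25.029
3. Latency: 2024-10-25 10:09:25.029 - 2024-10-25 10:09:24.640 = 389ms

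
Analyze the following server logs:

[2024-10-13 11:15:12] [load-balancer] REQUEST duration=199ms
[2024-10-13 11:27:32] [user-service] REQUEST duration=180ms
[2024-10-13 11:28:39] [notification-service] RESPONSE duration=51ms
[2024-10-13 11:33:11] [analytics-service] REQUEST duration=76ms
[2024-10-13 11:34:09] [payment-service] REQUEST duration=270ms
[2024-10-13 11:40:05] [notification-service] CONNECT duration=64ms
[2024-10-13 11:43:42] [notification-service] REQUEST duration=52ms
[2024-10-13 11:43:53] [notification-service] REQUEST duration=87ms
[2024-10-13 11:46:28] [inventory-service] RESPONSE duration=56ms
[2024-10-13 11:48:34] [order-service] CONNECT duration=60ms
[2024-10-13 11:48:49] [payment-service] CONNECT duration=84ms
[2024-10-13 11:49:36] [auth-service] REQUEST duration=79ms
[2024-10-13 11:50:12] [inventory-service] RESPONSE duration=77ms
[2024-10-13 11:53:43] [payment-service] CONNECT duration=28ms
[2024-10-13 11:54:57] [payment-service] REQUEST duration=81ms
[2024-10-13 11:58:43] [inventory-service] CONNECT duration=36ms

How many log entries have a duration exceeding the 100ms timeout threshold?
3

To count timeouts:

1. Threshold: 100ms
2. Extract duration from each log entry
3. Count entries where duration > 100
4. Timeout count: 3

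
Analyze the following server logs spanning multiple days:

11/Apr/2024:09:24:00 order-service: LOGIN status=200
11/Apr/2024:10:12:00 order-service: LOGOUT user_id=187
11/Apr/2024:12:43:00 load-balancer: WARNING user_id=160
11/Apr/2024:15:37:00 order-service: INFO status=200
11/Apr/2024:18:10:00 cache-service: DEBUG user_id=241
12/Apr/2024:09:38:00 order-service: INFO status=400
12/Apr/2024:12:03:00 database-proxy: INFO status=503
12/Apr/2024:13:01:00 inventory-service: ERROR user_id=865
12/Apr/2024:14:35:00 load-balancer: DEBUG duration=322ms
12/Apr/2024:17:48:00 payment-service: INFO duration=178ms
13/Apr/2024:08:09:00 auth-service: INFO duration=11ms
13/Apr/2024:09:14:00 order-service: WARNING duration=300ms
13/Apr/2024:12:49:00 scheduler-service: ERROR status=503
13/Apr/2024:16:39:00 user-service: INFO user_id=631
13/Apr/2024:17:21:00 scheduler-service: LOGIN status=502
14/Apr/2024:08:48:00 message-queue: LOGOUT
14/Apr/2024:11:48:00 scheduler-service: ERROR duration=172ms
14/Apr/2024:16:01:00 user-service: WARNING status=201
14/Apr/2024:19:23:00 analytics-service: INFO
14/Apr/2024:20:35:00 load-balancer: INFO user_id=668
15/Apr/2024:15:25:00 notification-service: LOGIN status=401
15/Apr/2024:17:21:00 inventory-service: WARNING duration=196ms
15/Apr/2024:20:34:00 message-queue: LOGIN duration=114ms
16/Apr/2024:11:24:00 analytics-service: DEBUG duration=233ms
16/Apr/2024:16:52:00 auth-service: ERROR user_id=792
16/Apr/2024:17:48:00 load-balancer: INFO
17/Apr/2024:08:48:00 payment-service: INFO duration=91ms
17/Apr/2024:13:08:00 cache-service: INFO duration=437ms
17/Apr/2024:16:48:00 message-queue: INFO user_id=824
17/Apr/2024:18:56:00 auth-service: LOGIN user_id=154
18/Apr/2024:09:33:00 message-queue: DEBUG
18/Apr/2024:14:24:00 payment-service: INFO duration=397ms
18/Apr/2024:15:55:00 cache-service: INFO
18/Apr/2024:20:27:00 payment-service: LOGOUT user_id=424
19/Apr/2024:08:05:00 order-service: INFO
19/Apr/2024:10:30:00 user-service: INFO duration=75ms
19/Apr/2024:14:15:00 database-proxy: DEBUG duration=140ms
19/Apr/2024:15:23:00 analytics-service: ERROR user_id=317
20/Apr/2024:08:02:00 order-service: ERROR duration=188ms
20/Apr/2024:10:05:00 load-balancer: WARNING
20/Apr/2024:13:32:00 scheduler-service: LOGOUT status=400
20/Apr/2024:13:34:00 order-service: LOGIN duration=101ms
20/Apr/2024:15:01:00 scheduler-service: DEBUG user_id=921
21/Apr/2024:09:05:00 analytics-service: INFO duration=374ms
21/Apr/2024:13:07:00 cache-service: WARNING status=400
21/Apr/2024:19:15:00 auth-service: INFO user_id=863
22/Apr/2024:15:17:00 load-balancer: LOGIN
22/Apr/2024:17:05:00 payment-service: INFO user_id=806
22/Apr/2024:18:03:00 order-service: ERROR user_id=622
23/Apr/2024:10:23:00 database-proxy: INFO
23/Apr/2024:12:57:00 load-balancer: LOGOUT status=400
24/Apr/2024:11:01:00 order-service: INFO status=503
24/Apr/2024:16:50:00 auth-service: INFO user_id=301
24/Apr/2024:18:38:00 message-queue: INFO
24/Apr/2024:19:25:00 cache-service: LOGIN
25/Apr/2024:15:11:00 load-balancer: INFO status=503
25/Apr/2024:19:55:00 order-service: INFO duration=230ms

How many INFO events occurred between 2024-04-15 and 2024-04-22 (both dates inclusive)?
11

To filter by date range:

1. Date range: 2024-04-15 through 2024-04-22, both dates inclusive
2. Filter for INFO events whose date falls in this range
3. Count matching events: 11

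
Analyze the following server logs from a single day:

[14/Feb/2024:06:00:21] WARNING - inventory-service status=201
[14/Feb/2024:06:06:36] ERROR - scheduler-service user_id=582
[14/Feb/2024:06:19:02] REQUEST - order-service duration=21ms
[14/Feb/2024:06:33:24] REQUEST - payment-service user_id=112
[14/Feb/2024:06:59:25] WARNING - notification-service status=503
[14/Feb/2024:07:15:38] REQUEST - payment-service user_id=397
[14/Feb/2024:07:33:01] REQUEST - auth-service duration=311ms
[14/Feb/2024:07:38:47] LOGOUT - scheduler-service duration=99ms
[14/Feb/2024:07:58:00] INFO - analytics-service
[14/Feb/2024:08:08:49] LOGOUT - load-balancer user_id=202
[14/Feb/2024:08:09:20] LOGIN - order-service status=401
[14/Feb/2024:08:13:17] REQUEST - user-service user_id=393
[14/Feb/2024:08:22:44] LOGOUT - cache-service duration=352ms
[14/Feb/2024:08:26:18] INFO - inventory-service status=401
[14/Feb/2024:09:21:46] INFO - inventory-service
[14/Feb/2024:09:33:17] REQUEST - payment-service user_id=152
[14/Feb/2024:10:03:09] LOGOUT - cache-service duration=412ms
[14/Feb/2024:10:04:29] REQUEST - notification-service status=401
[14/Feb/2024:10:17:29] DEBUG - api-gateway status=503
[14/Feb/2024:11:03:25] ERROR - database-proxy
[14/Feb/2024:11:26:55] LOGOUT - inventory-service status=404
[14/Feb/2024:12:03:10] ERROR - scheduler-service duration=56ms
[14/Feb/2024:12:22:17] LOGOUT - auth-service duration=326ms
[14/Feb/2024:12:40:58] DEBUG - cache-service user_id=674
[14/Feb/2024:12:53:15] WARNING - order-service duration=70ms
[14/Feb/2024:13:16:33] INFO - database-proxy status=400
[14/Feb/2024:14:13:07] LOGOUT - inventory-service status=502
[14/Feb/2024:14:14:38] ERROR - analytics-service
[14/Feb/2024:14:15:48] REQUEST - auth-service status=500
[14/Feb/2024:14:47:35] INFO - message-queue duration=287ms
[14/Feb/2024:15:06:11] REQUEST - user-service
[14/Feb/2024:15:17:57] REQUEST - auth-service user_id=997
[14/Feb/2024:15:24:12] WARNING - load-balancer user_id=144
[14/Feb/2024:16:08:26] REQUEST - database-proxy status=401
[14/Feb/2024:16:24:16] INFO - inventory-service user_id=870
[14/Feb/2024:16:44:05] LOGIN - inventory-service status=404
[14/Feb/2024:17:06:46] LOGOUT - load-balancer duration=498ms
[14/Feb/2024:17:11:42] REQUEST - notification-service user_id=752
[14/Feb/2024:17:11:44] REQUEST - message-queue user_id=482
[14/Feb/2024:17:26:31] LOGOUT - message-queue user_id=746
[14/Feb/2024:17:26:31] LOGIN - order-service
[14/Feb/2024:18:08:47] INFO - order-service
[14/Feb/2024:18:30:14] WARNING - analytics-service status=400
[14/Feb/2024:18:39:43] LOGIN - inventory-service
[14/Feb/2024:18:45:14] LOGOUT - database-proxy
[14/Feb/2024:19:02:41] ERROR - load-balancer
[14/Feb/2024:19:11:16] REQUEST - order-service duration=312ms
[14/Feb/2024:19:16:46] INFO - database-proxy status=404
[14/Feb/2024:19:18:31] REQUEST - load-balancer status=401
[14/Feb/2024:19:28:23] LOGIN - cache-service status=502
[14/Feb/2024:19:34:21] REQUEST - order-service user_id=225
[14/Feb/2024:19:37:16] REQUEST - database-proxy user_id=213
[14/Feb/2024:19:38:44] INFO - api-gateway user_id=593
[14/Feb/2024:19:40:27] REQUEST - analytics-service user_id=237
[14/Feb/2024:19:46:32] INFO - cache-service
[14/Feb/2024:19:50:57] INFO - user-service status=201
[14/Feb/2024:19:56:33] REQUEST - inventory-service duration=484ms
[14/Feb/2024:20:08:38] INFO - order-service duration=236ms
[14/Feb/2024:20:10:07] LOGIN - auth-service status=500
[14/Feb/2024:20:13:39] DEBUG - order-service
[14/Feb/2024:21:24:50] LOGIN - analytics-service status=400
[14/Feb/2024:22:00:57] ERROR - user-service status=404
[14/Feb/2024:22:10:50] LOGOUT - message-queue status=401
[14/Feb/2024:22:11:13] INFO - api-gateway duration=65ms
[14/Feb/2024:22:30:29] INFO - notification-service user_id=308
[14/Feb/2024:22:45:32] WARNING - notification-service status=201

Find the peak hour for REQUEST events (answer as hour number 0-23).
19

To find the peak hour:

1. Group all REQUEST events by hour
2. Count events in each hour
3. Find hour with maximum count
4. Peak hour: 19 (with 6 events)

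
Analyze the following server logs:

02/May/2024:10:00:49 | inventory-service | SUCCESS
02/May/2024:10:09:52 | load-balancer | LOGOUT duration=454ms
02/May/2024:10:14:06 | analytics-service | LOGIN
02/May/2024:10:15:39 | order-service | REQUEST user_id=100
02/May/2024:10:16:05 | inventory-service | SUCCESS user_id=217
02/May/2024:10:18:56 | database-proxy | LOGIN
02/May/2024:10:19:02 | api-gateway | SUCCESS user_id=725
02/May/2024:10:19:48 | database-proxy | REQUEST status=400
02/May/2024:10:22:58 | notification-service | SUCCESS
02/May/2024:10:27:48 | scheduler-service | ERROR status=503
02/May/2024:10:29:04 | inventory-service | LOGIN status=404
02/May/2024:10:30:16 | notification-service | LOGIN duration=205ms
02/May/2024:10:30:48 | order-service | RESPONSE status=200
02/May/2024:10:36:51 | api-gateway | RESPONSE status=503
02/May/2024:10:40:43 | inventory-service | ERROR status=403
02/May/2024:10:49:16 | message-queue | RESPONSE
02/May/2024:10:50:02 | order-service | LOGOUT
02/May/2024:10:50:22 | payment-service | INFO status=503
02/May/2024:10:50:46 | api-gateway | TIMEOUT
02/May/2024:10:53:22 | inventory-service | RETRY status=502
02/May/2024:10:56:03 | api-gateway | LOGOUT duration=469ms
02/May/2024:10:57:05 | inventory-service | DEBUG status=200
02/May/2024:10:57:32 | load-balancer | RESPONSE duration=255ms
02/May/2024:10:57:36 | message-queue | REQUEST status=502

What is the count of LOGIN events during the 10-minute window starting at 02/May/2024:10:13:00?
2

To count events in the time window:

1. Window boundaries: 02/May/2024:10:13:00 to 02/May/2024:10:23:00
2. Filter for LOGIN events within this window
3. Count matching events: 2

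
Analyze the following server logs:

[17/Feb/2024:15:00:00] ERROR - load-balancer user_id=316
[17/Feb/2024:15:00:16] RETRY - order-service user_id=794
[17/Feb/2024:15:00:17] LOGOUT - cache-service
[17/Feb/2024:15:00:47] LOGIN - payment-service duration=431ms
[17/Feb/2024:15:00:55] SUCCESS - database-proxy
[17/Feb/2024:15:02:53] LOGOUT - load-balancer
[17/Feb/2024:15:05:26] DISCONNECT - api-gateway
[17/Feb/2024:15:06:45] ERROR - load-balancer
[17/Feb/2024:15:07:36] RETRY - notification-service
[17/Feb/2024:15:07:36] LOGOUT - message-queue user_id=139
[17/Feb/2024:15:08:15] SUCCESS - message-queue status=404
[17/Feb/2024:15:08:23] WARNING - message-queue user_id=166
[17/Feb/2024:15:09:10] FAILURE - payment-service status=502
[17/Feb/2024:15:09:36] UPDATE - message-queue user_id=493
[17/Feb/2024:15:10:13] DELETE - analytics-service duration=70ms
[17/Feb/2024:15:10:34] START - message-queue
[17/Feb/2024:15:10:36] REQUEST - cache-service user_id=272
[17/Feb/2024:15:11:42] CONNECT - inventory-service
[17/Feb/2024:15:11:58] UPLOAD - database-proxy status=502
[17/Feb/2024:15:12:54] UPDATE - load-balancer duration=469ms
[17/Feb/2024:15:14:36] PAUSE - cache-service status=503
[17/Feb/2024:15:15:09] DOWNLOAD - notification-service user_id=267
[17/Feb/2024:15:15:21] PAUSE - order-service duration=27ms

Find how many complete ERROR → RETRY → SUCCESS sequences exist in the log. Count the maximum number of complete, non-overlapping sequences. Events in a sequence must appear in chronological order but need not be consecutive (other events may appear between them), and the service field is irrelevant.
2

To count sequences:

1. Look for pattern: ERROR → RETRY → SUCCESS
2. Greedily scan the log in chronological order, matching each sequence element in turn (ignoring service)
3. Each time the full pattern completes, increment the count and restart matching from the next event
4. Complete non-overlapping sequences found: 2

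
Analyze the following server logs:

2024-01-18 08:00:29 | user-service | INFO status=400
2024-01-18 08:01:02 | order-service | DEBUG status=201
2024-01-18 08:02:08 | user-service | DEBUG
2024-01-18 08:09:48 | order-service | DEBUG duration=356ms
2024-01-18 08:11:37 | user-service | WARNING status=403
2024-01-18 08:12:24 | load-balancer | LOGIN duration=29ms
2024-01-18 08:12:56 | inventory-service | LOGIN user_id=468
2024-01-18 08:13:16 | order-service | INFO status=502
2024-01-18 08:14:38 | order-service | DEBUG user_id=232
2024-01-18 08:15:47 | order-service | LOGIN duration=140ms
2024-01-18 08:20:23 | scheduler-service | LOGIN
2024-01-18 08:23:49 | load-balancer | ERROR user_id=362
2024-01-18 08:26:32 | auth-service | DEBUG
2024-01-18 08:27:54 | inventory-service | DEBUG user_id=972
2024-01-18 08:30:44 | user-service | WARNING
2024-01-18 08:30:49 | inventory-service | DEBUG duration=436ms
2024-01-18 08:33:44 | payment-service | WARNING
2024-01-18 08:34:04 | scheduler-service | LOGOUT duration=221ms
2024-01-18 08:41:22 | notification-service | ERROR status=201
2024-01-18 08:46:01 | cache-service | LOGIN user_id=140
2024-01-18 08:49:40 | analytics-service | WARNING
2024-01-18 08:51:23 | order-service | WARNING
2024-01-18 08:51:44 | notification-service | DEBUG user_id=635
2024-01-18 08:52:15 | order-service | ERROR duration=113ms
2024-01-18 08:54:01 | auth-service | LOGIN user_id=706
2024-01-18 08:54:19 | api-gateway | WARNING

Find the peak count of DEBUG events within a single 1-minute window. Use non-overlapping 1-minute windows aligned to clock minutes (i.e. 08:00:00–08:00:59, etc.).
1

To find the burst window:

1. Divide the log period into non-overlapping 1-minute windows starting at 08:00
2. Count DEBUG events in each window
3. Find the window with maximum count
4. Maximum events in a window: 1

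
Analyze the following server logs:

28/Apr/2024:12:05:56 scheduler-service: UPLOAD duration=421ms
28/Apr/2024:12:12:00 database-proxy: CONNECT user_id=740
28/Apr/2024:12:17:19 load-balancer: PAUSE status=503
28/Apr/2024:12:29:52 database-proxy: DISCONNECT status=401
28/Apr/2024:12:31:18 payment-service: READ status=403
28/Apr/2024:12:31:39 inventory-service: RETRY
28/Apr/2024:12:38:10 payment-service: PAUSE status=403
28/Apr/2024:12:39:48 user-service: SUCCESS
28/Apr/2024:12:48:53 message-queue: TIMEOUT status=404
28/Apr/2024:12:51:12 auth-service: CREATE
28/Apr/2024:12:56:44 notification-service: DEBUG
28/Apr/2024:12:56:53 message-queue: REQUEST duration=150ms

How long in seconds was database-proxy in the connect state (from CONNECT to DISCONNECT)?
1072

To calculate state duration:

1. Find CONNECT event for database-proxy: 28/Apr/2024:12:12:00
2. Find DISCONNECT event for database-proxy: 28/Apr/2024:12:29:52
3. Calculate duration: 28/Apr/2024:12:29:52 - 28/Apr/2024:12:12:00 = 1072 seconds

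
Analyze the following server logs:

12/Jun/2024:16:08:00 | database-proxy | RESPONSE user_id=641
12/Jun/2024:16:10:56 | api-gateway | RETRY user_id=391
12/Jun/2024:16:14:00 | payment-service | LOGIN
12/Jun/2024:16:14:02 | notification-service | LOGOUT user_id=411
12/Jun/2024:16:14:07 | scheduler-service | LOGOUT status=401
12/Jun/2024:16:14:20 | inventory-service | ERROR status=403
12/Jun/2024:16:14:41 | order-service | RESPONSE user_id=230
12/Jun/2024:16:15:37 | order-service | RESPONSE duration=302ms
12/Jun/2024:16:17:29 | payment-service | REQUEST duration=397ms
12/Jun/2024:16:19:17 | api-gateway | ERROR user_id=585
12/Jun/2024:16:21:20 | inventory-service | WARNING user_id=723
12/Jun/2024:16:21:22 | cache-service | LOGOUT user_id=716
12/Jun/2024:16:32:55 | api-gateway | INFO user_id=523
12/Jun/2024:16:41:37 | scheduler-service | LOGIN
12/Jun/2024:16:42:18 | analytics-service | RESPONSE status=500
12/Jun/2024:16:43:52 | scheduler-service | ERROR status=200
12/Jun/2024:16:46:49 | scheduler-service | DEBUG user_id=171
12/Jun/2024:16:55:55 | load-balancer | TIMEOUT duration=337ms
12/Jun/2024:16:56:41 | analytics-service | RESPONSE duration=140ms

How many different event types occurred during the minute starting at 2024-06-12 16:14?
4

To count unique event types:

1. Filter events in the minute starting at 2024-06-12 16:14
2. Extract event types from matching entries
3. Count unique types: 4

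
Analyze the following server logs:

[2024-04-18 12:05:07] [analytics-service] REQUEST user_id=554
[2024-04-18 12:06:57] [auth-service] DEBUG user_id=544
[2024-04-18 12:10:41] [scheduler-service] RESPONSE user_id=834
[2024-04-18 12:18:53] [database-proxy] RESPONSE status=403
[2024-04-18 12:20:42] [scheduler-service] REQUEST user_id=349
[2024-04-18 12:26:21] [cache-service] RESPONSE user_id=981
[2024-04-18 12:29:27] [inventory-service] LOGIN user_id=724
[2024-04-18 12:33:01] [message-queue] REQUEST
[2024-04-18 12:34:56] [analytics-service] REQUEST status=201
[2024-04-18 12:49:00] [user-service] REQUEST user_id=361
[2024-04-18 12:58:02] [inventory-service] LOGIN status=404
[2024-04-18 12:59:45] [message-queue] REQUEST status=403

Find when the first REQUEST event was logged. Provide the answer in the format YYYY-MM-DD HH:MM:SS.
2024-04-18 12:05:07

To find the first event:

1. Filter for all REQUEST events
2. Sort by timestamp
3. Select the first one
4. Timestamp: 2024-04-18 12:05:07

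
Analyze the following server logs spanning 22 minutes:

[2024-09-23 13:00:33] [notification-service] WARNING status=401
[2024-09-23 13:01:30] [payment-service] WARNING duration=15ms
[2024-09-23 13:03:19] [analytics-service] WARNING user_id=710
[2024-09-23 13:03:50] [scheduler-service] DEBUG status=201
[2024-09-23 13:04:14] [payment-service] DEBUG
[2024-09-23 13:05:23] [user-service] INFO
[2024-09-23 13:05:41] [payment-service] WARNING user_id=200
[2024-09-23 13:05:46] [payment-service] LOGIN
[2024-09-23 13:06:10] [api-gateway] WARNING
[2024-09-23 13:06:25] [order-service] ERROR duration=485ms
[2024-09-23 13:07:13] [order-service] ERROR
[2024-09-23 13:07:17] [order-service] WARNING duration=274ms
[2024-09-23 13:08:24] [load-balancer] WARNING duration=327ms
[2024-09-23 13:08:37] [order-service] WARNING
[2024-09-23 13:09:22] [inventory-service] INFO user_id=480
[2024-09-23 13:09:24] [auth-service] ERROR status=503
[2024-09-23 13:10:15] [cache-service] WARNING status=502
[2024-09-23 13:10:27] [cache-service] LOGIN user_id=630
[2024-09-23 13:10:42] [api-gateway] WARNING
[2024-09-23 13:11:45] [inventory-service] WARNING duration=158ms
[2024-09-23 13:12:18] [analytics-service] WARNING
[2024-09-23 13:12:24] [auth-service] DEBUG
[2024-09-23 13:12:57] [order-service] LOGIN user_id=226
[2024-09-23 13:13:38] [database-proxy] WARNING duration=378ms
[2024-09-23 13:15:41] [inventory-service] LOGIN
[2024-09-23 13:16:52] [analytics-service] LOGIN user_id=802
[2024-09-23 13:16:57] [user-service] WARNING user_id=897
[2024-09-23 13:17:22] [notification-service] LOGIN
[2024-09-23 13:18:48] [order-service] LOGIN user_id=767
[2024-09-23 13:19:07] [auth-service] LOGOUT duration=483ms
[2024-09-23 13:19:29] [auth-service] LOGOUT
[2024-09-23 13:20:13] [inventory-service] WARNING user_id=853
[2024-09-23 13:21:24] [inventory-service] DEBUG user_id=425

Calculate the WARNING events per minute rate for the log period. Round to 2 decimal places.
0.68

To calculate the rate:

1. Count total WARNING events: 15
2. Total time period: 22 minutes
3. Rate = 15 / 22 = 0.68 events per minute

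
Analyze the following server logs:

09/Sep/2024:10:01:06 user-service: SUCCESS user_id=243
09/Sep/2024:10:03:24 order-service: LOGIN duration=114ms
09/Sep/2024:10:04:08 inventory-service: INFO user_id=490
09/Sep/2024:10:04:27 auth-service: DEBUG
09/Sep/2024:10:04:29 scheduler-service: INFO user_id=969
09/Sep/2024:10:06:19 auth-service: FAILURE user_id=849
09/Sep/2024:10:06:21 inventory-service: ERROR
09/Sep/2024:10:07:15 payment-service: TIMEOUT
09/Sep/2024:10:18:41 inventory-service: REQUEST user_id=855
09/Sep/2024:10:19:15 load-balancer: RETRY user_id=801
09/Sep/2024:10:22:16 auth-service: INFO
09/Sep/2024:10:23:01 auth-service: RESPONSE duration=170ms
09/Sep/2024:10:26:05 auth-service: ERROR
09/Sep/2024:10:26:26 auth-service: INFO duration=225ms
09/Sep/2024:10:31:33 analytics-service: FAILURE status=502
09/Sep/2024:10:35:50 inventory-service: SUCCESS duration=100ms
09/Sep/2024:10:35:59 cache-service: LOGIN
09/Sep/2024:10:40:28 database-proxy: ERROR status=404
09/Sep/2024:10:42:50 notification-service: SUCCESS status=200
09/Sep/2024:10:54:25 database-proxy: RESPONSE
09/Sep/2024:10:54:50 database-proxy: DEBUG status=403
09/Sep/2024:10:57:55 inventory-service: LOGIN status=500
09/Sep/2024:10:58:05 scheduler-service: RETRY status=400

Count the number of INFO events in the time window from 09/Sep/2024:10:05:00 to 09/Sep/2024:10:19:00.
0

To count events in the time window:

1. Window boundaries: 09/Sep/2024:10:05:00 to 09/Sep/2024:10:19:00
2. Filter for INFO events within this window
3. Count matching events: 0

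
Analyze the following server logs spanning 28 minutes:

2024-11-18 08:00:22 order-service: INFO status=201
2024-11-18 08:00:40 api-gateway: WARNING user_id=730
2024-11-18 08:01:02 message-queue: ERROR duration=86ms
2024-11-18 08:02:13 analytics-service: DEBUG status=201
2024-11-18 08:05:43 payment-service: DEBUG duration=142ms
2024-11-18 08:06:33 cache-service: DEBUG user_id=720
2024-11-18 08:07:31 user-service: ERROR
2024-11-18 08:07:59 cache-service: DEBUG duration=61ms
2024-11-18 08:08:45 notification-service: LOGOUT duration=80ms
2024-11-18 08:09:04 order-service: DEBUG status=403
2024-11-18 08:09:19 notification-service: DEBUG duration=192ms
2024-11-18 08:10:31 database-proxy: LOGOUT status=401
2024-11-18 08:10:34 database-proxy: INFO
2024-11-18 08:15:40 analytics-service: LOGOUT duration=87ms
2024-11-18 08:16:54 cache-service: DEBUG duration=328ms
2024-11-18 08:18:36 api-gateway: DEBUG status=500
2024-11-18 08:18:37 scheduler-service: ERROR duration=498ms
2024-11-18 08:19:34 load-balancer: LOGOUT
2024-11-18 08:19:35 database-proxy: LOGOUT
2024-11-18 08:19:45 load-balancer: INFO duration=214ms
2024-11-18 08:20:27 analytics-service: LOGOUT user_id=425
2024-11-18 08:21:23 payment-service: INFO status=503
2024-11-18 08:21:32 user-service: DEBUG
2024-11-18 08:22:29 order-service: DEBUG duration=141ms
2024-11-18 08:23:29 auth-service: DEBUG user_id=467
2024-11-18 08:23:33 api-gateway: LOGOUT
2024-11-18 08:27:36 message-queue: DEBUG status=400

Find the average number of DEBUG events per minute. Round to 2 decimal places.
0.43

To calculate the rate:

1. Count total DEBUG events: 12
2. Total time period: 28 minutes
3. Rate = 12 / 28 = 0.43 events per minute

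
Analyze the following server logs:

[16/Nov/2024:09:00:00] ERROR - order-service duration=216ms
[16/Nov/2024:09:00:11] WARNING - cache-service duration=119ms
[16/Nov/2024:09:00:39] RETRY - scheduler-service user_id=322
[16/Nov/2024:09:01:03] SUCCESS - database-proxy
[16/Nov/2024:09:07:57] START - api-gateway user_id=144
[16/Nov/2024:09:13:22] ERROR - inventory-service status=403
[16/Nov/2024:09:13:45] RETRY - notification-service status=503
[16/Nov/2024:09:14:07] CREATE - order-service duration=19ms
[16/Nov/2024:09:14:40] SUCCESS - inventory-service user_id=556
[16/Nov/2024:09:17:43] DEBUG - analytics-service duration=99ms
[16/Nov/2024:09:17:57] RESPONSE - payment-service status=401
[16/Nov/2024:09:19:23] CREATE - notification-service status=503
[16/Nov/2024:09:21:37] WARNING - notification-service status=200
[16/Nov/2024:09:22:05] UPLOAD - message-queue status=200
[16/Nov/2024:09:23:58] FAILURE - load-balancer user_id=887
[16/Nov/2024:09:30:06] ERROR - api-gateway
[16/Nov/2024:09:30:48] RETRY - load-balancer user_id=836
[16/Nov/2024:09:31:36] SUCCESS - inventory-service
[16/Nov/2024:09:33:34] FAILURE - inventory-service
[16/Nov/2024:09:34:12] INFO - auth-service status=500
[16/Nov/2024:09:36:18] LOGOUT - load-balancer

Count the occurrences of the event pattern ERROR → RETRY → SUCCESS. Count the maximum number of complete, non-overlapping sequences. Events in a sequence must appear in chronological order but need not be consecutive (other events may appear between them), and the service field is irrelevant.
3

To count sequences:

1. Look for pattern: ERROR → RETRY → SUCCESS
2. Greedily scan the log in chronological order, matching each sequence element in turn (ignoring service)
3. Each time the full pattern completes, increment the count and restart matching from the next event
4. Complete non-overlapping sequences found: 3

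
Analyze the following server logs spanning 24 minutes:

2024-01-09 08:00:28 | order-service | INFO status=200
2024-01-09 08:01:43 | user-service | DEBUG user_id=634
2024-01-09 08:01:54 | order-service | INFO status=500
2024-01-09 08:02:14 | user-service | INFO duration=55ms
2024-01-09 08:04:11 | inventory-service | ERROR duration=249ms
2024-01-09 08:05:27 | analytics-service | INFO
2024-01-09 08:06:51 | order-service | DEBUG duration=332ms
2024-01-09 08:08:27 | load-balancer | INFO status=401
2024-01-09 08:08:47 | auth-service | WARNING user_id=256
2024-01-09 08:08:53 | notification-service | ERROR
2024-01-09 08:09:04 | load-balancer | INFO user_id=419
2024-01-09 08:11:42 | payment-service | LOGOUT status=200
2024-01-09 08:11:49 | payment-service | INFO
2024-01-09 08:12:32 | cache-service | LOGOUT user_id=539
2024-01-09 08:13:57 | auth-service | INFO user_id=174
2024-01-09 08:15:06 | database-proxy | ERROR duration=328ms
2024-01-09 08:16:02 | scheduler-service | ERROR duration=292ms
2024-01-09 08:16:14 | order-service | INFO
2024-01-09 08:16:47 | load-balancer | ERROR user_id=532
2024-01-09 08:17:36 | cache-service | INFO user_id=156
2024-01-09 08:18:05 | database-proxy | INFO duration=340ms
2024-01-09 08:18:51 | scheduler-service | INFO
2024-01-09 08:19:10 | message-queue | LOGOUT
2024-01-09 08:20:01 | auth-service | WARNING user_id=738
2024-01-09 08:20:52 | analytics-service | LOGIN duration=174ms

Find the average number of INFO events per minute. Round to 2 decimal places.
0.5

To calculate the rate:

1. Count total INFO events: 12
2. Total time period: 24 minutes
3. Rate = 12 / 24 = 0.5 events per minute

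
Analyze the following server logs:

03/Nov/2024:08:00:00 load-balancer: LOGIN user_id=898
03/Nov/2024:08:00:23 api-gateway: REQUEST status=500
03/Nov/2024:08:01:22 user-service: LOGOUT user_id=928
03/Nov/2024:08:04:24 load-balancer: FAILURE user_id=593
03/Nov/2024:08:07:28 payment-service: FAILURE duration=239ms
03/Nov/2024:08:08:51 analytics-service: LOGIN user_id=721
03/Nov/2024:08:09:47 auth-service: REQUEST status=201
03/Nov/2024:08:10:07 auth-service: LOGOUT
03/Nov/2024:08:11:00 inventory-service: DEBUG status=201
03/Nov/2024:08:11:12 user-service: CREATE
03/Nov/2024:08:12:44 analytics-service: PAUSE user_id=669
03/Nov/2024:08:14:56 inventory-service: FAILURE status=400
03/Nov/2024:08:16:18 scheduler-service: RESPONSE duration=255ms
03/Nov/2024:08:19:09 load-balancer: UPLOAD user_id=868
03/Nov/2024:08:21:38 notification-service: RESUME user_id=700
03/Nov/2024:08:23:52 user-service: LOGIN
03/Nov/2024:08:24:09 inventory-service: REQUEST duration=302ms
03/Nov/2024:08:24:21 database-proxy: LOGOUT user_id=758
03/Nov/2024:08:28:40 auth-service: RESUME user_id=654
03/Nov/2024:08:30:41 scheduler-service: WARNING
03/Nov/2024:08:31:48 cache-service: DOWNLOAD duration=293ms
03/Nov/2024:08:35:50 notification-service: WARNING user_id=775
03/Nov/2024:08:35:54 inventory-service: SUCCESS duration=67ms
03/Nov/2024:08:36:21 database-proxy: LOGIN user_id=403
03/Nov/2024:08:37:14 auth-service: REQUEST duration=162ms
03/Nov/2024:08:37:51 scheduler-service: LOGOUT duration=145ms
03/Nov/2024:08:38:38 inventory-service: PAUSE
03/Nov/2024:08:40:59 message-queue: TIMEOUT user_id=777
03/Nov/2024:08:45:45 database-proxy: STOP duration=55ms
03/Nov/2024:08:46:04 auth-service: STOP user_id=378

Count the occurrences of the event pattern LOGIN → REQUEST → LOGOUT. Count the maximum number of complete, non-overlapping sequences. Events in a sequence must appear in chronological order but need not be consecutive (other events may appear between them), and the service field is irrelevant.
4

To count sequences:

1. Look for pattern: LOGIN → REQUEST → LOGOUT
2. Greedily scan the log in chronological order, matching each sequence element in turn (ignoring service)
3. Each time the full pattern completes, increment the count and restart matching from the next event
4. Complete non-overlapping sequences found: 4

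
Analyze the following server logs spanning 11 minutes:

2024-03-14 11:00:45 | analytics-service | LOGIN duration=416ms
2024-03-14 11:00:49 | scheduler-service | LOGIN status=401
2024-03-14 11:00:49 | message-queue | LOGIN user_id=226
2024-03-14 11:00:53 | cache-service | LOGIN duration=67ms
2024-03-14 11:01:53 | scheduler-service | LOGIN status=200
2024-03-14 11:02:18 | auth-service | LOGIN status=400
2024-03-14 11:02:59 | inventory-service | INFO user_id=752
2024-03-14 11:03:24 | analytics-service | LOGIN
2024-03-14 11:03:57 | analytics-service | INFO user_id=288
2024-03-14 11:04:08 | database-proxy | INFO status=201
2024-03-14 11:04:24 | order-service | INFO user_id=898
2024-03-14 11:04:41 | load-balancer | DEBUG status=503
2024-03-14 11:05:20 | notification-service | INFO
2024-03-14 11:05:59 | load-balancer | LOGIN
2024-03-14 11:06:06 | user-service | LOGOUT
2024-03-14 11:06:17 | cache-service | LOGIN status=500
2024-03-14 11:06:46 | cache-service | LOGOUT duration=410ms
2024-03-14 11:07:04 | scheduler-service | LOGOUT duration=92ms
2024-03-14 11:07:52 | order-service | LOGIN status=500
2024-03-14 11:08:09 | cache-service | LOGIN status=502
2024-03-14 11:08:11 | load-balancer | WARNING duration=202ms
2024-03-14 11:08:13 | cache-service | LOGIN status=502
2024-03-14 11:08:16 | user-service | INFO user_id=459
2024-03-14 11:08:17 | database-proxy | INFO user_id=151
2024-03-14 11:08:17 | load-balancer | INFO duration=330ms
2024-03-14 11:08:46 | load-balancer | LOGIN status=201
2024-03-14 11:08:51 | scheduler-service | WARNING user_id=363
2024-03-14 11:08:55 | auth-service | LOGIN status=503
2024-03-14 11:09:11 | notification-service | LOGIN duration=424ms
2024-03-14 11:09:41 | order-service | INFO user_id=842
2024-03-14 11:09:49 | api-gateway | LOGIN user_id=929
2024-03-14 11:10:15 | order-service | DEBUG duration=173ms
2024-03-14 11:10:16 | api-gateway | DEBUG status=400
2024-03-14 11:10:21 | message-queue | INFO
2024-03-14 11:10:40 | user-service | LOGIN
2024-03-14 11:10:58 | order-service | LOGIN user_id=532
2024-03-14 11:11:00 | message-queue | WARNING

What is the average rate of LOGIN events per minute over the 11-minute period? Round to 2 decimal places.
1.64

To calculate the rate:

1. Count total LOGIN events: 18
2. Total time period: 11 minutes
3. Rate = 18 / 11 = 1.64 events per minute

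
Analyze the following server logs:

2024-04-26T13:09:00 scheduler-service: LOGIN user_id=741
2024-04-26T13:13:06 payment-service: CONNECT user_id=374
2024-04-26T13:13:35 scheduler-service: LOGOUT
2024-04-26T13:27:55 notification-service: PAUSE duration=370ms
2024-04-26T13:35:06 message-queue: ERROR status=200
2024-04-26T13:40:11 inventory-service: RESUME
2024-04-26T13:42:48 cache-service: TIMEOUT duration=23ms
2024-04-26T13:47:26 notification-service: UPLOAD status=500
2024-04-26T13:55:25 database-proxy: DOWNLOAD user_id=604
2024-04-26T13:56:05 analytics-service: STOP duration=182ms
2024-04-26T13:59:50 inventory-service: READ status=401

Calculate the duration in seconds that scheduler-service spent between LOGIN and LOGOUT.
275

To calculate state duration:

1. Find LOGIN event for scheduler-service: 2024-04-26T13:09:00
2. Find LOGOUT event for scheduler-service: 2024-04-26T13:13:35
3. Calculate duration: 2024-04-26T13:13:35 - 2024-04-26T13:09:00 = 275 seconds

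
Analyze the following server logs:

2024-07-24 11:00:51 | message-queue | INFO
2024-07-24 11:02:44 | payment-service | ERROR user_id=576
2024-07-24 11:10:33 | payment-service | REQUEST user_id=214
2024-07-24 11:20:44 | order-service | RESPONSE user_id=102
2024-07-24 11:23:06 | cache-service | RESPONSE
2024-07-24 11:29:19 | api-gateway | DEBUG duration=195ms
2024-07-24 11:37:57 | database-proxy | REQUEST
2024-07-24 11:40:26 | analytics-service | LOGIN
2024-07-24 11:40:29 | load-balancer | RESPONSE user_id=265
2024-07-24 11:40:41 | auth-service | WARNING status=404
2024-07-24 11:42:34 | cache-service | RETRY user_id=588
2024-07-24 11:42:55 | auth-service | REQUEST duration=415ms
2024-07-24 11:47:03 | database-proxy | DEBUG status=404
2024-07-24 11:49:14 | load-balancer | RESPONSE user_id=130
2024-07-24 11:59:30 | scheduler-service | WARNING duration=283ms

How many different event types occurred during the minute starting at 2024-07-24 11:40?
3

To count unique event types:

1. Filter events in the minute starting at 2024-07-24 11:40
2. Extract event types from matching entries
3. Count unique types: 3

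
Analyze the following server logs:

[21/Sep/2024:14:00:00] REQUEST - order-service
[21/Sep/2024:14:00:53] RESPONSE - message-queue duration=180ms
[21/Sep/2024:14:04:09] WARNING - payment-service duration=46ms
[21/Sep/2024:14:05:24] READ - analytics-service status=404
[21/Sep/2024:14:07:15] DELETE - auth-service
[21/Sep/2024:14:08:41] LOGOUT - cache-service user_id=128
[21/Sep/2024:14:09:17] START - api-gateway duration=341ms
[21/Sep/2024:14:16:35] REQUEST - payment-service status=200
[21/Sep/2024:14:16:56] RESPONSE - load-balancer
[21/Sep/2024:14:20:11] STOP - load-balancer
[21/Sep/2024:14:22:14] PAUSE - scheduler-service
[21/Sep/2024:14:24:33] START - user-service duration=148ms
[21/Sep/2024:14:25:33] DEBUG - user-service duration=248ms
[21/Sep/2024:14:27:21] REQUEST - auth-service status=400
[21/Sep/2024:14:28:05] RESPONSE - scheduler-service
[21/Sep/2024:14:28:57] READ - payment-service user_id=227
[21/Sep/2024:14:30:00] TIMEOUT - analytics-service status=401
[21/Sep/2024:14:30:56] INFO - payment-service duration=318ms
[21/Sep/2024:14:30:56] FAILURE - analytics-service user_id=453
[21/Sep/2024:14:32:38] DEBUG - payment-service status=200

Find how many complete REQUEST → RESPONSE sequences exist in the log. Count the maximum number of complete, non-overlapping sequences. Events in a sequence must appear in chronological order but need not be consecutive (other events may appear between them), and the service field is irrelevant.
3

To count sequences:

1. Look for pattern: REQUEST → RESPONSE
2. Greedily scan the log in chronological order, matching each sequence element in turn (ignoring service)
3. Each time the full pattern completes, increment the count and restart matching from the next event
4. Complete non-overlapping sequences found: 3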